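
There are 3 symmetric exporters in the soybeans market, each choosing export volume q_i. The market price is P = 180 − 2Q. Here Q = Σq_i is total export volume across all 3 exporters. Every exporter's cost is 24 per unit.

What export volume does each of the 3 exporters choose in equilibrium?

19.5

A representative exporter's profit is π_i = q_i(180 − 2Q) − 24q_i, with Q = q_i + Σ_{j≠i} q_j.
First-order condition: 156 − 4q_i − 2Σ_{j≠i} q_j = 0.
Imposing symmetry (q_j = q for all j) turns Σ_{j≠i} q_j into 2q, so 156 = 8q and q = 19.5.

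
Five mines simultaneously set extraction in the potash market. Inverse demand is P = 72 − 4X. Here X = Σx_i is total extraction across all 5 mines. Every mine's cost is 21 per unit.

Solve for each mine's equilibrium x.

A representative mine's profit is π_i = x_i(72 − 4X) − 21x_i, with X = x_i + Σ_{j≠i} x_j.
First-order condition: 51 − 8x_i − 4Σ_{j≠i} x_j = 0.
Imposing symmetry (x_j = x for all j) turns Σ_{j≠i} x_j into 4x, so 51 = 24x and x = 2.125.

2.125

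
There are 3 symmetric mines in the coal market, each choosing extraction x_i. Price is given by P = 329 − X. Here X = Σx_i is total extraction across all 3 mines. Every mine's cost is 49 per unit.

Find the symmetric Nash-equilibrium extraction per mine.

70

A representative mine's profit is π_i = x_i(329 − X) − 49x_i, with X = x_i + Σ_{j≠i} x_j.
First-order condition: 280 − 2x_i − Σ_{j≠i} x_j = 0.
Imposing symmetry (x_j = x for all j) turns Σ_{j≠i} x_j into 2x, so 280 = 4x and x = 70.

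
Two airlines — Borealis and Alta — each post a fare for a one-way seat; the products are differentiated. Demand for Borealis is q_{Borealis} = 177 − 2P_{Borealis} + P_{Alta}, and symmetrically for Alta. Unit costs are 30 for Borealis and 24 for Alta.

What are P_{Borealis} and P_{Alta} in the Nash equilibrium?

Borealis's profit: π = (P_{Borealis} − 30)(177 − 2P_{Borealis} + P_{Alta}).
∂π/∂P_{Borealis} = 237 − 4P_{Borealis} + P_{Alta} = 0 ⇒ P_{Borealis} = 59.25 + 0.25P_{Alta}.
Similarly P_{Alta} = 56.25 + 0.25P_{Borealis}.
Plugging P_{Alta} into Borealis's best response: P_{Borealis} = 59.25 + 0.25(56.25 + 0.25P_{Borealis}) ⇒ 0.9375P_{Borealis} = 73.3125, so P_{Borealis} = 78.2.
Then P_{Alta} = 56.25 + 0.25·78.2 = 75.8.

78.2, 75.8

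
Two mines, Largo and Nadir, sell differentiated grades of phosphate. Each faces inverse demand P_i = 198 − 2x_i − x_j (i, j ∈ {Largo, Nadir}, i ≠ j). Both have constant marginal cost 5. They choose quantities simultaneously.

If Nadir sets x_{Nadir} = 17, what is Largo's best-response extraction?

Mine Largo's profit: π = x_{Largo}(198 − 2x_{Largo} − x_{Nadir}) − 5x_{Largo}.
∂π/∂x_{Largo} = 193 − 4x_{Largo} − x_{Nadir} = 0 ⇒ x_{Largo} = 48.25 − 0.25x_{Nadir}.
At x_{Nadir} = 17: x_{Largo} = 48.25 − 0.25·17 = 44.

44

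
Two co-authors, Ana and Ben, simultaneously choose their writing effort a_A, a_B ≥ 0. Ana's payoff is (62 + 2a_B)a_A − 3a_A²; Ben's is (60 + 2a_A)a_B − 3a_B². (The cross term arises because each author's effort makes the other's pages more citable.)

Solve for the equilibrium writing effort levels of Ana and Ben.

15.375, 15.125

Expanding Ana's payoff: 62a_A + 2a_Ba_A − 3a_A².
∂π/∂a_A = 62 + 2a_B − 6a_A = 0, so a_A = 31/3 + (1/3)a_B.
Likewise for Ben: a_B = 10 + (1/3)a_A.
Solving the two reaction functions simultaneously: (1 − (1/3)(1/3))a_A = 31/3 + (1/3)·10, so (8/9)a_A = 41/3 and a_A = 15.375.
Then a_B = 10 + (1/3)·15.375 = 15.125.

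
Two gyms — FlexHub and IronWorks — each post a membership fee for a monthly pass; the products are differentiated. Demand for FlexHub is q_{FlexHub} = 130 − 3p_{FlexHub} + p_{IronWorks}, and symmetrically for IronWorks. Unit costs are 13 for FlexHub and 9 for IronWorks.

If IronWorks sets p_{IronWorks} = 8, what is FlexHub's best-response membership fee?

FlexHub's profit: π = (p_{FlexHub} − 13)(130 − 3p_{FlexHub} + p_{IronWorks}).
∂π/∂p_{FlexHub} = 169 − 6p_{FlexHub} + p_{IronWorks} = 0 ⇒ p_{FlexHub} = 169/6 + (1/6)p_{IronWorks}.
At p_{IronWorks} = 8: p_{FlexHub} = 169/6 + (1/6)·8 = 29.5.

29.5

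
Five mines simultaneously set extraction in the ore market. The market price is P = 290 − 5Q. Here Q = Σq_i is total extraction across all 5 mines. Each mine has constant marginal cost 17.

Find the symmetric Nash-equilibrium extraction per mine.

A representative mine's profit is π_i = q_i(290 − 5Q) − 17q_i, with Q = q_i + Σ_{j≠i} q_j.
First-order condition: 273 − 10q_i − 5Σ_{j≠i} q_j = 0.
In a symmetric equilibrium every mine chooses the same q, so Σ_{j≠i} q_j = 4q. The condition becomes 273 − 30q = 0, giving q = 273/30 = 9.1.

9.1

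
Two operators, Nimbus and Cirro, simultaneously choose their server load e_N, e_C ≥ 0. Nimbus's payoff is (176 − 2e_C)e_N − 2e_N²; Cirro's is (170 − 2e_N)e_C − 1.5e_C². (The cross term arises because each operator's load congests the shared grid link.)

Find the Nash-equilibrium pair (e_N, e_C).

Expanding Nimbus's payoff: 176e_N − 2e_Ce_N − 2e_N².
∂π/∂e_N = 176 − 2e_C − 4e_N = 0, so e_N = 44 − 0.5e_C.
Likewise for Cirro: e_C = 170/3 − (2/3)e_N.
Plugging e_C into Nimbus's best response: e_N = 44 − 0.5(170/3 − (2/3)e_N) ⇒ (2/3)e_N = 47/3, so e_N = 23.5.
Then e_C = 170/3 − (2/3)·23.5 = 41.

23.5, 41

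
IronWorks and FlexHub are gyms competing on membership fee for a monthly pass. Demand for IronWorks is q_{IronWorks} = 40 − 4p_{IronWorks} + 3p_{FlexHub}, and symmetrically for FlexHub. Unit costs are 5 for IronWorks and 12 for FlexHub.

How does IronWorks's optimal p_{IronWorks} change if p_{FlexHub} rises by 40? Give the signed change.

15

IronWorks's profit: π = (p_{IronWorks} − 5)(40 − 4p_{IronWorks} + 3p_{FlexHub}).
∂π/∂p_{IronWorks} = 60 − 8p_{IronWorks} + 3p_{FlexHub} = 0 ⇒ p_{IronWorks} = 7.5 + 0.375p_{FlexHub}.
The reaction-function slope is 0.375, so a 40-unit rise in p_{FlexHub} moves p_{IronWorks} by 0.375 × 40 = 15. IronWorks's best response rises — the actions are strategic complements.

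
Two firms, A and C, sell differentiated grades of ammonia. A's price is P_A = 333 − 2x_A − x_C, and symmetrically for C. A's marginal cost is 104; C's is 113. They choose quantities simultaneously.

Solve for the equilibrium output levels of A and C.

Firm A's profit: π = x_A(333 − 2x_A − x_C) − 104x_A.
∂π/∂x_A = 229 − 4x_A − x_C = 0 ⇒ x_A = 57.25 − 0.25x_C.
Similarly x_C = 55 − 0.25x_A.
Plugging x_C into A's best response: x_A = 57.25 − 0.25(55 − 0.25x_A) ⇒ 0.9375x_A = 43.5, so x_A = 46.4.
Then x_C = 55 − 0.25·46.4 = 43.4.

46.4, 43.4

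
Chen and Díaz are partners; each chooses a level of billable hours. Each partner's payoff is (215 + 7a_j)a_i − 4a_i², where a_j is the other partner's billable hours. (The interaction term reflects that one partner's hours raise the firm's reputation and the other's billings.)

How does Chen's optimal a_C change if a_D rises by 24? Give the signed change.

Chen's payoff is (215 + 7a_D)a_C − 4a_C².
∂π/∂a_C = 215 + 7a_D − 8a_C = 0, so a_C = 26.875 + 0.875a_D.
The reaction-function slope is 0.875, so a 24-unit rise in a_D moves a_C by 0.875 × 24 = 21. Chen's best response rises — the actions are strategic complements.

21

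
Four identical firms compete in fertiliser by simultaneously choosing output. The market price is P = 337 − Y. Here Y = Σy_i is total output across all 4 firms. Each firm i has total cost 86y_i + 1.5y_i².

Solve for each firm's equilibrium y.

A representative firm's profit is π_i = y_i(337 − Y) − 86y_i − 1.5y_i², with Y = y_i + Σ_{j≠i} y_j.
First-order condition: 251 − 5y_i − Σ_{j≠i} y_j = 0.
With identical firms, set every y_j = y: then 251 − 5y − 3y = 0, i.e. y = 251/8 = 31.375.

31.375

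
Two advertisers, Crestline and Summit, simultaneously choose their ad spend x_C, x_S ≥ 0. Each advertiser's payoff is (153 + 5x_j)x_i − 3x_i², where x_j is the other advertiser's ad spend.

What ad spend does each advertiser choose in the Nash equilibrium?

Crestline's payoff is (153 + 5x_S)x_C − 3x_C².
∂π/∂x_C = 153 + 5x_S − 6x_C = 0, so x_C = 25.5 + (5/6)x_S.
Setting x_C = x_S in the reaction function: x_C = 25.5 + (5/6)x_C, so x_C = 25.5 / (1/6) = 153.

153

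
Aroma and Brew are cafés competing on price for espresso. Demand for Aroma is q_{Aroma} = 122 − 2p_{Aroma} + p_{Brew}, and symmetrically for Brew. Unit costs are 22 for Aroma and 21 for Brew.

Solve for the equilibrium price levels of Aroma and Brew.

Aroma's profit: π = (p_{Aroma} − 22)(122 − 2p_{Aroma} + p_{Brew}).
∂π/∂p_{Aroma} = 166 − 4p_{Aroma} + p_{Brew} = 0 ⇒ p_{Aroma} = 41.5 + 0.25p_{Brew}.
Similarly p_{Brew} = 41 + 0.25p_{Aroma}.
Solving the two reaction functions simultaneously: (1 − (0.25)(0.25))p_{Aroma} = 41.5 + 0.25·41, so 0.9375p_{Aroma} = 51.75 and p_{Aroma} = 55.2.
Then p_{Brew} = 41 + 0.25·55.2 = 54.8.

55.2, 54.8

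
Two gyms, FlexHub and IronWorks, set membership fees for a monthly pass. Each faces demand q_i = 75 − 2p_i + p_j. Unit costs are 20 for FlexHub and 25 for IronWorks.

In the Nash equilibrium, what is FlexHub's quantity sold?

FlexHub's profit: π = (p_{FlexHub} − 20)(75 − 2p_{FlexHub} + p_{IronWorks}).
∂π/∂p_{FlexHub} = 115 − 4p_{FlexHub} + p_{IronWorks} = 0 ⇒ p_{FlexHub} = 28.75 + 0.25p_{IronWorks}.
Similarly p_{IronWorks} = 31.25 + 0.25p_{FlexHub}.
Solving the two reaction functions simultaneously: (1 − (0.25)(0.25))p_{FlexHub} = 28.75 + 0.25·31.25, so 0.9375p_{FlexHub} = 36.5625 and p_{FlexHub} = 39.
Then p_{IronWorks} = 31.25 + 0.25·39 = 41.
q_{FlexHub} = 75 − 2·39 + 41 = 38.

38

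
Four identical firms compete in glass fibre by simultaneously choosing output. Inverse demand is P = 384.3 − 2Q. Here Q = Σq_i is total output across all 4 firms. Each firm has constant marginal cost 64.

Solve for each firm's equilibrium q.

A representative firm's profit is π_i = q_i(384.3 − 2Q) − 64q_i, with Q = q_i + Σ_{j≠i} q_j.
First-order condition: 320.3 − 4q_i − 2Σ_{j≠i} q_j = 0.
In a symmetric equilibrium every firm chooses the same q, so Σ_{j≠i} q_j = 3q. The condition becomes 320.3 − 10q = 0, giving q = 320.3/10 = 32.03.

32.03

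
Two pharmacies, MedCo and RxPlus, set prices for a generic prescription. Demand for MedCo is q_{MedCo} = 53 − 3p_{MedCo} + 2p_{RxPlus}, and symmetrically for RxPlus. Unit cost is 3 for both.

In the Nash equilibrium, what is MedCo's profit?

468.75

MedCo's profit: π = (p_{MedCo} − 3)(53 − 3p_{MedCo} + 2p_{RxPlus}).
∂π/∂p_{MedCo} = 62 − 6p_{MedCo} + 2p_{RxPlus} = 0 ⇒ p_{MedCo} = 31/3 + (1/3)p_{RxPlus}.
Setting p_{MedCo} = p_{RxPlus} in the reaction function: p_{MedCo} = 31/3 + (1/3)p_{MedCo}, so p_{MedCo} = (31/3) / (2/3) = 15.5.
q_{MedCo} = 53 − 3·15.5 + 2·15.5 = 37.5.
Profit = (15.5 − 3)·37.5 = 468.75.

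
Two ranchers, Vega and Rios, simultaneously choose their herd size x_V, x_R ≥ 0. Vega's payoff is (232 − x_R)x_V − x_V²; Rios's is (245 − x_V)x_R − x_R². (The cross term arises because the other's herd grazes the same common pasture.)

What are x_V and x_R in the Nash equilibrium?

Expanding Vega's payoff: 232x_V − x_Rx_V − x_V².
∂π/∂x_V = 232 − x_R − 2x_V = 0, so x_V = 116 − 0.5x_R.
Likewise for Rios: x_R = 122.5 − 0.5x_V.
Substituting the second reaction function into the first: x_V = 116 − 0.5(122.5 − 0.5x_V), which gives 0.75x_V = 54.75 ⇒ x_V = 73.
Then x_R = 122.5 − 0.5·73 = 86.

73, 86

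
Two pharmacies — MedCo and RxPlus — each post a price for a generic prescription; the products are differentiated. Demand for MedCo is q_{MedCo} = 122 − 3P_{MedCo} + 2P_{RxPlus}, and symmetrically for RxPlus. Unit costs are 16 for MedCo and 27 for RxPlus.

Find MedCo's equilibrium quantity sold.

MedCo's profit: π = (P_{MedCo} − 16)(122 − 3P_{MedCo} + 2P_{RxPlus}).
∂π/∂P_{MedCo} = 170 − 6P_{MedCo} + 2P_{RxPlus} = 0 ⇒ P_{MedCo} = 85/3 + (1/3)P_{RxPlus}.
Similarly P_{RxPlus} = 203/6 + (1/3)P_{MedCo}.
Solving the two reaction functions simultaneously: (1 − (1/3)(1/3))P_{MedCo} = 85/3 + (1/3)·(203/6), so (8/9)P_{MedCo} = 713/18 and P_{MedCo} = 44.5625.
Then P_{RxPlus} = 203/6 + (1/3)·44.5625 = 48.6875.
q_{MedCo} = 122 − 3·44.5625 + 2·48.6875 = 85.6875.

85.6875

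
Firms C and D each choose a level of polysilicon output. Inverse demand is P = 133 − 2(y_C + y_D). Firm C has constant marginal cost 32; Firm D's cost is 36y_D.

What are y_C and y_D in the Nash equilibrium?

17.5, 15.5

Firm C's profit: π = y_C(133 − 2(y_C + y_D)) − 32y_C.
∂π/∂y_C = 101 − 4y_C − 2y_D = 0, so y_C = 25.25 − 0.5y_D.
By the same steps for D: y_D = 24.25 − 0.5y_C.
Solving the two reaction functions simultaneously: (1 − (−0.5)(−0.5))y_C = 25.25 − 0.5·24.25, so 0.75y_C = 13.125 and y_C = 17.5.
Then y_D = 24.25 − 0.5·17.5 = 15.5.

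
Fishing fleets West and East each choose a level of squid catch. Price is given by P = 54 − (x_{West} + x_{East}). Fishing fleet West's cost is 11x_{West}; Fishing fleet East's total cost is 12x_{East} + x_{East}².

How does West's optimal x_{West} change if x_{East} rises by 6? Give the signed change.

Fishing fleet West's profit: π = x_{West}(54 − (x_{West} + x_{East})) − 11x_{West}.
∂π/∂x_{West} = 43 − 2x_{West} − x_{East} = 0, so x_{West} = 21.5 − 0.5x_{East}.
The reaction-function slope is −0.5, so a 6-unit rise in x_{East} moves x_{West} by −0.5 × 6 = −3. West's best response falls — the actions are strategic substitutes.

-3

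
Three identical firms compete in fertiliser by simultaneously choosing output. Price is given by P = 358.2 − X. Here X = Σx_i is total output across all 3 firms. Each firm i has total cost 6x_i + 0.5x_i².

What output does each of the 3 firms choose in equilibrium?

A representative firm's profit is π_i = x_i(358.2 − X) − 6x_i − 0.5x_i², with X = x_i + Σ_{j≠i} x_j.
First-order condition: 352.2 − 3x_i − Σ_{j≠i} x_j = 0.
In a symmetric equilibrium every firm chooses the same x, so Σ_{j≠i} x_j = 2x. The condition becomes 352.2 − 5x = 0, giving x = 352.2/5 = 70.44.

70.44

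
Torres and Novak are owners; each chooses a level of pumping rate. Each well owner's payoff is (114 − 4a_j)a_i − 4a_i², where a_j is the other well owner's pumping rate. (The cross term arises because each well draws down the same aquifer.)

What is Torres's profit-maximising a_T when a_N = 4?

Torres's payoff is (114 − 4a_N)a_T − 4a_T².
∂π/∂a_T = 114 − 4a_N − 8a_T = 0, so a_T = 14.25 − 0.5a_N.
At a_N = 4: a_T = 14.25 − 0.5·4 = 12.25.

12.25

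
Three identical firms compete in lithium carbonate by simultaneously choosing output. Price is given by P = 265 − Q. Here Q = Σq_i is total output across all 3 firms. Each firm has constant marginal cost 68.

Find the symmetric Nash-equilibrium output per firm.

49.25

A representative firm's profit is π_i = q_i(265 − Q) − 68q_i, with Q = q_i + Σ_{j≠i} q_j.
First-order condition: 197 − 2q_i − Σ_{j≠i} q_j = 0.
Imposing symmetry (q_j = q for all j) turns Σ_{j≠i} q_j into 2q, so 197 = 4q and q = 49.25.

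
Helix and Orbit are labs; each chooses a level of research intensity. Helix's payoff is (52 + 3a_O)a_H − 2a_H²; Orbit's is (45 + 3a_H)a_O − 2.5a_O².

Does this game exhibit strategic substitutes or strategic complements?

strategic complements

Expanding Helix's payoff: 52a_H + 3a_Oa_H − 2a_H².
∂π/∂a_H = 52 + 3a_O − 4a_H = 0, so a_H = 13 + 0.75a_O.
The best-response slope da_H/da_O = 0.75 > 0: the reaction function is upward-sloping, so the choices are strategic complements.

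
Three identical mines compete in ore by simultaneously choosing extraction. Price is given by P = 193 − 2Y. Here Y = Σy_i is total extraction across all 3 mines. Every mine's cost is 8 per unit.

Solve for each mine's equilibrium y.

23.125

A representative mine's profit is π_i = y_i(193 − 2Y) − 8y_i, with Y = y_i + Σ_{j≠i} y_j.
First-order condition: 185 − 4y_i − 2Σ_{j≠i} y_j = 0.
Imposing symmetry (y_j = y for all j) turns Σ_{j≠i} y_j into 2y, so 185 = 8y and y = 23.125.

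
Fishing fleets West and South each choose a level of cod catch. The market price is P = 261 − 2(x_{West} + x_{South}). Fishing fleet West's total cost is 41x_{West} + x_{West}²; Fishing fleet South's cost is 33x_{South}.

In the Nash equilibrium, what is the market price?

Fishing fleet West's profit: π = x_{West}(261 − 2(x_{West} + x_{South})) − 41x_{West} − x_{West}².
∂π/∂x_{West} = 220 − 6x_{West} − 2x_{South} = 0, so x_{West} = 110/3 − (1/3)x_{South}.
For South: ∂π/∂x_{South} = 228 − 4x_{South} − 2x_{West} = 0 ⇒ x_{South} = 57 − 0.5x_{West}.
Substituting the second reaction function into the first: x_{West} = 110/3 − (1/3)(57 − 0.5x_{West}), which gives (5/6)x_{West} = 53/3 ⇒ x_{West} = 21.2.
Then x_{South} = 57 − 0.5·21.2 = 46.4.
Equilibrium price: P = 261 − 2·67.6 = 125.8.

125.8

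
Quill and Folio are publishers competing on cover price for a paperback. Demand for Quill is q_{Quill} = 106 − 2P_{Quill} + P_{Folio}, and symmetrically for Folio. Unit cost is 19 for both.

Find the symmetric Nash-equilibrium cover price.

Quill's profit: π = (P_{Quill} − 19)(106 − 2P_{Quill} + P_{Folio}).
∂π/∂P_{Quill} = 144 − 4P_{Quill} + P_{Folio} = 0 ⇒ P_{Quill} = 36 + 0.25P_{Folio}.
By symmetry P_{Folio} = P_{Quill}; substituting into the reaction function, 0.75P_{Quill} = 36 and P_{Quill} = 48.

48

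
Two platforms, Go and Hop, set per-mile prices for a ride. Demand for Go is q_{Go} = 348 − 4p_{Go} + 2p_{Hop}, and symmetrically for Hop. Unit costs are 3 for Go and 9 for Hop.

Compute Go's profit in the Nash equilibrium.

13363.36

Go's profit: π = (p_{Go} − 3)(348 − 4p_{Go} + 2p_{Hop}).
∂π/∂p_{Go} = 360 − 8p_{Go} + 2p_{Hop} = 0 ⇒ p_{Go} = 45 + 0.25p_{Hop}.
Similarly p_{Hop} = 48 + 0.25p_{Go}.
Substituting the second reaction function into the first: p_{Go} = 45 + 0.25(48 + 0.25p_{Go}), which gives 0.9375p_{Go} = 57 ⇒ p_{Go} = 60.8.
Then p_{Hop} = 48 + 0.25·60.8 = 63.2.
q_{Go} = 348 − 4·60.8 + 2·63.2 = 231.2.
Profit = (60.8 − 3)·231.2 = 13363.36.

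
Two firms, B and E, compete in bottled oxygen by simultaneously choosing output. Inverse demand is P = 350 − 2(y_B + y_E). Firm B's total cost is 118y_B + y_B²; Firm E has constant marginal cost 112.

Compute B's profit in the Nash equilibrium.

Firm B's profit: π = y_B(350 − 2(y_B + y_E)) − 118y_B − y_B².
∂π/∂y_B = 232 − 6y_B − 2y_E = 0, so y_B = 116/3 − (1/3)y_E.
For E: ∂π/∂y_E = 238 − 4y_E − 2y_B = 0 ⇒ y_E = 59.5 − 0.5y_B.
Substituting the second reaction function into the first: y_B = 116/3 − (1/3)(59.5 − 0.5y_B), which gives (5/6)y_B = 113/6 ⇒ y_B = 22.6.
Then y_E = 59.5 − 0.5·22.6 = 48.2.
Price P = 350 − 2·70.8 = 208.4.
B's profit: (208.4 − 118)·22.6 − (22.6)² = 1532.28.

1532.28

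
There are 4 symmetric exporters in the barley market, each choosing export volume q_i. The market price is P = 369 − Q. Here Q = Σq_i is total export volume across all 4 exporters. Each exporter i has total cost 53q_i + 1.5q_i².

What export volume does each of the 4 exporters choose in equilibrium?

A representative exporter's profit is π_i = q_i(369 − Q) − 53q_i − 1.5q_i², with Q = q_i + Σ_{j≠i} q_j.
First-order condition: 316 − 5q_i − Σ_{j≠i} q_j = 0.
With identical exporters, set every q_j = q: then 316 − 5q − 3q = 0, i.e. q = 316/8 = 39.5.

39.5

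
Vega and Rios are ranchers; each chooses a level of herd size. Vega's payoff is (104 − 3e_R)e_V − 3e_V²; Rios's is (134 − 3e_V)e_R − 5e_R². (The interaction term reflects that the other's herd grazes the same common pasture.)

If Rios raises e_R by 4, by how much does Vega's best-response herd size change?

-2

Expanding Vega's payoff: 104e_V − 3e_Re_V − 3e_V².
∂π/∂e_V = 104 − 3e_R − 6e_V = 0, so e_V = 52/3 − 0.5e_R.
The reaction-function slope is −0.5, so a 4-unit rise in e_R moves e_V by −0.5 × 4 = −2. Vega's best response falls — the actions are strategic substitutes.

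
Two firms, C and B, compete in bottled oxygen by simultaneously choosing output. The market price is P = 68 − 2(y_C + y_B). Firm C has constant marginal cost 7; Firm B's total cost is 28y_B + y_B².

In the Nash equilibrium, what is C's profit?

408.98

Firm C's profit: π = y_C(68 − 2(y_C + y_B)) − 7y_C.
∂π/∂y_C = 61 − 4y_C − 2y_B = 0, so y_C = 15.25 − 0.5y_B.
For B: ∂π/∂y_B = 40 − 6y_B − 2y_C = 0 ⇒ y_B = 20/3 − (1/3)y_C.
Plugging y_B into C's best response: y_C = 15.25 − 0.5(20/3 − (1/3)y_C) ⇒ (5/6)y_C = 143/12, so y_C = 14.3.
Then y_B = 20/3 − (1/3)·14.3 = 1.9.
Price P = 68 − 2·16.2 = 35.6.
C's profit: (35.6 − 7)·14.3 = 408.98.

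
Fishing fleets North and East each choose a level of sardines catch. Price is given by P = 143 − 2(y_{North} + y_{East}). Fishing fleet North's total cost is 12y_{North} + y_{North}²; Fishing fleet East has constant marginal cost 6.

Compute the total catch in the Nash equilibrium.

Fishing fleet North's profit: π = y_{North}(143 − 2(y_{North} + y_{East})) − 12y_{North} − y_{North}².
∂π/∂y_{North} = 131 − 6y_{North} − 2y_{East} = 0, so y_{North} = 131/6 − (1/3)y_{East}.
For East: ∂π/∂y_{East} = 137 − 4y_{East} − 2y_{North} = 0 ⇒ y_{East} = 34.25 − 0.5y_{North}.
Plugging y_{East} into North's best response: y_{North} = 131/6 − (1/3)(34.25 − 0.5y_{North}) ⇒ (5/6)y_{North} = 125/12, so y_{North} = 12.5.
Then y_{East} = 34.25 − 0.5·12.5 = 28.
Total catch: 12.5 + 28 = 40.5.

40.5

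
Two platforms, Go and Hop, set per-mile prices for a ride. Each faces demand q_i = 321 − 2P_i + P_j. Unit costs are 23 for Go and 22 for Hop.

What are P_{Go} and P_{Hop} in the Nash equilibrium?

122.2, 121.8

Go's profit: π = (P_{Go} − 23)(321 − 2P_{Go} + P_{Hop}).
∂π/∂P_{Go} = 367 − 4P_{Go} + P_{Hop} = 0 ⇒ P_{Go} = 91.75 + 0.25P_{Hop}.
Similarly P_{Hop} = 91.25 + 0.25P_{Go}.
Plugging P_{Hop} into Go's best response: P_{Go} = 91.75 + 0.25(91.25 + 0.25P_{Go}) ⇒ 0.9375P_{Go} = 114.5625, so P_{Go} = 122.2.
Then P_{Hop} = 91.25 + 0.25·122.2 = 121.8.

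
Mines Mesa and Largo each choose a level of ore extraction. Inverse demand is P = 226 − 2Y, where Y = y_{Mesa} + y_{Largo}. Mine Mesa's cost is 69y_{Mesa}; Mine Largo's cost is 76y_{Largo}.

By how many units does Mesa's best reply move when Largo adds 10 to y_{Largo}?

Mine Mesa's profit: π = y_{Mesa}(226 − 2(y_{Mesa} + y_{Largo})) − 69y_{Mesa}.
∂π/∂y_{Mesa} = 157 − 4y_{Mesa} − 2y_{Largo} = 0, so y_{Mesa} = 39.25 − 0.5y_{Largo}.
The reaction-function slope is −0.5, so a 10-unit rise in y_{Largo} moves y_{Mesa} by −0.5 × 10 = −5. Mesa's best response falls — the actions are strategic substitutes.

-5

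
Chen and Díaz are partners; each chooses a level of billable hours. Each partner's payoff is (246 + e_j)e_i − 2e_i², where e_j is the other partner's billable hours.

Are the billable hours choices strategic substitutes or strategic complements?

Chen's payoff is (246 + e_D)e_C − 2e_C².
∂π/∂e_C = 246 + e_D − 4e_C = 0, so e_C = 61.5 + 0.25e_D.
The best-response slope de_C/de_D = 0.25 > 0: the reaction function is upward-sloping, so the choices are strategic complements.

strategic complements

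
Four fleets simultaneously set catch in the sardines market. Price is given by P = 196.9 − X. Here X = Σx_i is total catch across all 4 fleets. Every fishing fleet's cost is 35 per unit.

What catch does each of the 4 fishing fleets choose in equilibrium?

A representative fishing fleet's profit is π_i = x_i(196.9 − X) − 35x_i, with X = x_i + Σ_{j≠i} x_j.
First-order condition: 161.9 − 2x_i − Σ_{j≠i} x_j = 0.
With identical fishing fleets, set every x_j = x: then 161.9 − 2x − 3x = 0, i.e. x = 161.9/5 = 32.38.

32.38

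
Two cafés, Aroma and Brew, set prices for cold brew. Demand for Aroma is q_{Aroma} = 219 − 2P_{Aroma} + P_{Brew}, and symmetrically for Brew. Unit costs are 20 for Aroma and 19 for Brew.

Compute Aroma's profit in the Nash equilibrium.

Aroma's profit: π = (P_{Aroma} − 20)(219 − 2P_{Aroma} + P_{Brew}).
∂π/∂P_{Aroma} = 259 − 4P_{Aroma} + P_{Brew} = 0 ⇒ P_{Aroma} = 64.75 + 0.25P_{Brew}.
Similarly P_{Brew} = 64.25 + 0.25P_{Aroma}.
Solving the two reaction functions simultaneously: (1 − (0.25)(0.25))P_{Aroma} = 64.75 + 0.25·64.25, so 0.9375P_{Aroma} = 80.8125 and P_{Aroma} = 86.2.
Then P_{Brew} = 64.25 + 0.25·86.2 = 85.8.
q_{Aroma} = 219 − 2·86.2 + 85.8 = 132.4.
Profit = (86.2 − 20)·132.4 = 8764.88.

8764.88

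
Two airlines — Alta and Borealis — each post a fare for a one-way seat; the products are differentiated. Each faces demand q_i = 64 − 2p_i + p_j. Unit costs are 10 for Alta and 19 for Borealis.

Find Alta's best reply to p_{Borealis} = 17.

Alta's profit: π = (p_{Alta} − 10)(64 − 2p_{Alta} + p_{Borealis}).
∂π/∂p_{Alta} = 84 − 4p_{Alta} + p_{Borealis} = 0 ⇒ p_{Alta} = 21 + 0.25p_{Borealis}.
At p_{Borealis} = 17: p_{Alta} = 21 + 0.25·17 = 25.25.

25.25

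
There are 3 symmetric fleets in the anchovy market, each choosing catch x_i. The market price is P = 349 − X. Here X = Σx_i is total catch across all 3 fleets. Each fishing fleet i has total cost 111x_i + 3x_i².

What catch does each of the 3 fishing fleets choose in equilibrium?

23.8

A representative fishing fleet's profit is π_i = x_i(349 − X) − 111x_i − 3x_i², with X = x_i + Σ_{j≠i} x_j.
First-order condition: 238 − 8x_i − Σ_{j≠i} x_j = 0.
Imposing symmetry (x_j = x for all j) turns Σ_{j≠i} x_j into 2x, so 238 = 10x and x = 23.8.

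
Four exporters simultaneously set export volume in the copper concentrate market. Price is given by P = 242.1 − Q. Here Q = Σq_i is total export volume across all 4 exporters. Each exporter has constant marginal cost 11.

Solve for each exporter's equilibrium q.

A representative exporter's profit is π_i = q_i(242.1 − Q) − 11q_i, with Q = q_i + Σ_{j≠i} q_j.
First-order condition: 231.1 − 2q_i − Σ_{j≠i} q_j = 0.
With identical exporters, set every q_j = q: then 231.1 − 2q − 3q = 0, i.e. q = 231.1/5 = 46.22.

46.22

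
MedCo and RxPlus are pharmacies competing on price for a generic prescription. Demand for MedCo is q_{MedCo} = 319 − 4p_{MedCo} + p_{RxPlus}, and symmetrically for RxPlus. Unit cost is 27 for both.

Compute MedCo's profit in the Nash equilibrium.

MedCo's profit: π = (p_{MedCo} − 27)(319 − 4p_{MedCo} + p_{RxPlus}).
∂π/∂p_{MedCo} = 427 − 8p_{MedCo} + p_{RxPlus} = 0 ⇒ p_{MedCo} = 53.375 + 0.125p_{RxPlus}.
By symmetry p_{RxPlus} = p_{MedCo}; substituting into the reaction function, 0.875p_{MedCo} = 53.375 and p_{MedCo} = 61.
q_{MedCo} = 319 − 4·61 + 61 = 136.
Profit = (61 − 27)·136 = 4624.

4624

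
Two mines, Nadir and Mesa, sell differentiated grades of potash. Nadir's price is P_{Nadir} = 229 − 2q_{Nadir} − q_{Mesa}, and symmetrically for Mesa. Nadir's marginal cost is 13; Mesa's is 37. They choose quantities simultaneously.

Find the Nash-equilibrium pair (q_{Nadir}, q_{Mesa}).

44.8, 36.8

Mine Nadir's profit: π = q_{Nadir}(229 − 2q_{Nadir} − q_{Mesa}) − 13q_{Nadir}.
∂π/∂q_{Nadir} = 216 − 4q_{Nadir} − q_{Mesa} = 0 ⇒ q_{Nadir} = 54 − 0.25q_{Mesa}.
Similarly q_{Mesa} = 48 − 0.25q_{Nadir}.
Plugging q_{Mesa} into Nadir's best response: q_{Nadir} = 54 − 0.25(48 − 0.25q_{Nadir}) ⇒ 0.9375q_{Nadir} = 42, so q_{Nadir} = 44.8.
Then q_{Mesa} = 48 − 0.25·44.8 = 36.8.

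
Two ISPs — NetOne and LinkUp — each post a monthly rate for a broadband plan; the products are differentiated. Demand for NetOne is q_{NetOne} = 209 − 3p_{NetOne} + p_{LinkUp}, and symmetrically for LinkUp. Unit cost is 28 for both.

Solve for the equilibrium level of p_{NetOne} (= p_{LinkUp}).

58.6

NetOne's profit: π = (p_{NetOne} − 28)(209 − 3p_{NetOne} + p_{LinkUp}).
∂π/∂p_{NetOne} = 293 − 6p_{NetOne} + p_{LinkUp} = 0 ⇒ p_{NetOne} = 293/6 + (1/6)p_{LinkUp}.
By symmetry p_{LinkUp} = p_{NetOne}; substituting into the reaction function, (5/6)p_{NetOne} = 293/6 and p_{NetOne} = 58.6.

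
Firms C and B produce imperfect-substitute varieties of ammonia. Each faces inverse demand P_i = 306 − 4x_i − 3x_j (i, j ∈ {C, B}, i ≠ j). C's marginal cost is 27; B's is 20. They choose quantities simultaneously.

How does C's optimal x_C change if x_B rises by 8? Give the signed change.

-3

Firm C's profit: π = x_C(306 − 4x_C − 3x_B) − 27x_C.
∂π/∂x_C = 279 − 8x_C − 3x_B = 0 ⇒ x_C = 34.875 − 0.375x_B.
The reaction-function slope is −0.375, so an 8-unit rise in x_B moves x_C by −0.375 × 8 = −3. C's best response falls — the actions are strategic substitutes.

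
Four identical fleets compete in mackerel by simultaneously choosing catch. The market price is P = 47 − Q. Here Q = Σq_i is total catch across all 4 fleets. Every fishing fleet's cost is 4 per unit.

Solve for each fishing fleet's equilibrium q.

8.6

A representative fishing fleet's profit is π_i = q_i(47 − Q) − 4q_i, with Q = q_i + Σ_{j≠i} q_j.
First-order condition: 43 − 2q_i − Σ_{j≠i} q_j = 0.
In a symmetric equilibrium every fishing fleet chooses the same q, so Σ_{j≠i} q_j = 3q. The condition becomes 43 − 5q = 0, giving q = 43/5 = 8.6.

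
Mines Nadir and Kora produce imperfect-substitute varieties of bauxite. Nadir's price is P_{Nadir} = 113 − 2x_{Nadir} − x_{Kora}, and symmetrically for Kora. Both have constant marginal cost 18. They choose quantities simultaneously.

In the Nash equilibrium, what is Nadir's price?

Mine Nadir's profit: π = x_{Nadir}(113 − 2x_{Nadir} − x_{Kora}) − 18x_{Nadir}.
∂π/∂x_{Nadir} = 95 − 4x_{Nadir} − x_{Kora} = 0 ⇒ x_{Nadir} = 23.75 − 0.25x_{Kora}.
By symmetry x_{Kora} = x_{Nadir}; substituting into the reaction function, 1.25x_{Nadir} = 23.75 and x_{Nadir} = 19.
P_{Nadir} = 113 − 2·19 − 19 = 56.

56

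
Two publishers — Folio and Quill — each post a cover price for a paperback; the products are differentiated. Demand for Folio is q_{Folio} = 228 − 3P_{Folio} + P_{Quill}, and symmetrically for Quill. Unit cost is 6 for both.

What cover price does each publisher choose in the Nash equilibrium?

Folio's profit: π = (P_{Folio} − 6)(228 − 3P_{Folio} + P_{Quill}).
∂π/∂P_{Folio} = 246 − 6P_{Folio} + P_{Quill} = 0 ⇒ P_{Folio} = 41 + (1/6)P_{Quill}.
Setting P_{Folio} = P_{Quill} in the reaction function: P_{Folio} = 41 + (1/6)P_{Folio}, so P_{Folio} = 41 / (5/6) = 49.2.

49.2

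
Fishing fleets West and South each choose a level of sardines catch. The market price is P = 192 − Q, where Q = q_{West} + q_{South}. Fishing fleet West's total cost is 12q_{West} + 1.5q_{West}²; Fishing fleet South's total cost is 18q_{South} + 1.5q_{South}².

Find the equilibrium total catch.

Fishing fleet West's profit: π = q_{West}(192 − (q_{West} + q_{South})) − 12q_{West} − 1.5q_{West}².
∂π/∂q_{West} = 180 − 5q_{West} − q_{South} = 0, so q_{West} = 36 − 0.2q_{South}.
By the same steps for South: q_{South} = 34.8 − 0.2q_{West}.
Substituting the second reaction function into the first: q_{West} = 36 − 0.2(34.8 − 0.2q_{West}), which gives 0.96q_{West} = 29.04 ⇒ q_{West} = 30.25.
Then q_{South} = 34.8 − 0.2·30.25 = 28.75.
Total catch: 30.25 + 28.75 = 59.

59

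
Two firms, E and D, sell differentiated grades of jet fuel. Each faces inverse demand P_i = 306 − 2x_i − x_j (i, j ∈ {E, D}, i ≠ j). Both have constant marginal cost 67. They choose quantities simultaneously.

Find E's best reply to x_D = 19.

Firm E's profit: π = x_E(306 − 2x_E − x_D) − 67x_E.
∂π/∂x_E = 239 − 4x_E − x_D = 0 ⇒ x_E = 59.75 − 0.25x_D.
At x_D = 19: x_E = 59.75 − 0.25·19 = 55.

55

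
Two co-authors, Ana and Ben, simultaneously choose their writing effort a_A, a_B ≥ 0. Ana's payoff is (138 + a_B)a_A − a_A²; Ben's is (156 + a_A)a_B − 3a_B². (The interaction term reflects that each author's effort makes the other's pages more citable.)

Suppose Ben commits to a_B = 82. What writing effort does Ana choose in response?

Expanding Ana's payoff: 138a_A + a_Ba_A − a_A².
∂π/∂a_A = 138 + a_B − 2a_A = 0, so a_A = 69 + 0.5a_B.
At a_B = 82: a_A = 69 + 0.5·82 = 110.

110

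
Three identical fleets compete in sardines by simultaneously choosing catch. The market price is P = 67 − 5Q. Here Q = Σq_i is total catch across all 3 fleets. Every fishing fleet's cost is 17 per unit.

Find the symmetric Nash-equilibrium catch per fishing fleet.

2.5

A representative fishing fleet's profit is π_i = q_i(67 − 5Q) − 17q_i, with Q = q_i + Σ_{j≠i} q_j.
First-order condition: 50 − 10q_i − 5Σ_{j≠i} q_j = 0.
With identical fishing fleets, set every q_j = q: then 50 − 10q − 10q = 0, i.e. q = 50/20 = 2.5.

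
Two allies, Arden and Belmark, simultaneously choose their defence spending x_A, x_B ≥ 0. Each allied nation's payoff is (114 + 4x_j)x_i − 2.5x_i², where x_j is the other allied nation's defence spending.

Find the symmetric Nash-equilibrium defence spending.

Arden's payoff is (114 + 4x_B)x_A − 2.5x_A².
∂π/∂x_A = 114 + 4x_B − 5x_A = 0, so x_A = 22.8 + 0.8x_B.
The game is symmetric, so in equilibrium x_B = x_A: the reaction function gives 0.2x_A = 22.8, hence x_A = 114.

114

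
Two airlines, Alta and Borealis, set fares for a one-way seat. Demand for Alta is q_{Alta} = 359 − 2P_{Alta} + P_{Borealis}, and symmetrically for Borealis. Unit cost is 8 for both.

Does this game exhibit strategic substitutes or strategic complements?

Alta's profit: π = (P_{Alta} − 8)(359 − 2P_{Alta} + P_{Borealis}).
∂π/∂P_{Alta} = 375 − 4P_{Alta} + P_{Borealis} = 0 ⇒ P_{Alta} = 93.75 + 0.25P_{Borealis}.
The best-response slope dP_{Alta}/dP_{Borealis} = 0.25 > 0: the reaction function is upward-sloping, so the choices are strategic complements.

strategic complements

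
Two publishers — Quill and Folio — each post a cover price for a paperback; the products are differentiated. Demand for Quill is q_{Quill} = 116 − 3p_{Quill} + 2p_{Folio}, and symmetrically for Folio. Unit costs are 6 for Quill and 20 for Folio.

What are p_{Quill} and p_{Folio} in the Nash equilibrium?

36.125, 41.375

Quill's profit: π = (p_{Quill} − 6)(116 − 3p_{Quill} + 2p_{Folio}).
∂π/∂p_{Quill} = 134 − 6p_{Quill} + 2p_{Folio} = 0 ⇒ p_{Quill} = 67/3 + (1/3)p_{Folio}.
Similarly p_{Folio} = 88/3 + (1/3)p_{Quill}.
Solving the two reaction functions simultaneously: (1 − (1/3)(1/3))p_{Quill} = 67/3 + (1/3)·(88/3), so (8/9)p_{Quill} = 289/9 and p_{Quill} = 36.125.
Then p_{Folio} = 88/3 + (1/3)·36.125 = 41.375.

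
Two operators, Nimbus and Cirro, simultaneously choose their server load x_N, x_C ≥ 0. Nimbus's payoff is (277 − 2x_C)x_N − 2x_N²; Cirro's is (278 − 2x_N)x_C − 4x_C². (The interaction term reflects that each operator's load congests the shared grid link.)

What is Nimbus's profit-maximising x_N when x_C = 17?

60.75

Expanding Nimbus's payoff: 277x_N − 2x_Cx_N − 2x_N².
∂π/∂x_N = 277 − 2x_C − 4x_N = 0, so x_N = 69.25 − 0.5x_C.
At x_C = 17: x_N = 69.25 − 0.5·17 = 60.75.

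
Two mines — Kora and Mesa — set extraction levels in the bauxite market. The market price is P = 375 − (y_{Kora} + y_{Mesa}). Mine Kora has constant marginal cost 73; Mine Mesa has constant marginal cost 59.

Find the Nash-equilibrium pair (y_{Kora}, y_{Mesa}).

96, 110

Mine Kora's profit: π = y_{Kora}(375 − (y_{Kora} + y_{Mesa})) − 73y_{Kora}.
∂π/∂y_{Kora} = 302 − 2y_{Kora} − y_{Mesa} = 0, so y_{Kora} = 151 − 0.5y_{Mesa}.
By the same steps for Mesa: y_{Mesa} = 158 − 0.5y_{Kora}.
Plugging y_{Mesa} into Kora's best response: y_{Kora} = 151 − 0.5(158 − 0.5y_{Kora}) ⇒ 0.75y_{Kora} = 72, so y_{Kora} = 96.
Then y_{Mesa} = 158 − 0.5·96 = 110.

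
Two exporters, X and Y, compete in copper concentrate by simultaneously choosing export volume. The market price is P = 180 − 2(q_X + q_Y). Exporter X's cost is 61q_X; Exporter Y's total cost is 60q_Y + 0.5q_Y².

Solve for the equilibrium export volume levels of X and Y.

Exporter X's profit: π = q_X(180 − 2(q_X + q_Y)) − 61q_X.
∂π/∂q_X = 119 − 4q_X − 2q_Y = 0, so q_X = 29.75 − 0.5q_Y.
For Y: ∂π/∂q_Y = 120 − 5q_Y − 2q_X = 0 ⇒ q_Y = 24 − 0.4q_X.
Substituting the second reaction function into the first: q_X = 29.75 − 0.5(24 − 0.4q_X), which gives 0.8q_X = 17.75 ⇒ q_X = 22.1875.
Then q_Y = 24 − 0.4·22.1875 = 15.125.

22.1875, 15.125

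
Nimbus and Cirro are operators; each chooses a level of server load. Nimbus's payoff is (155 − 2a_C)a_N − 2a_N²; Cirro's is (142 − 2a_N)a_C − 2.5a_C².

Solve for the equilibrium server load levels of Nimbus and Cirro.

Expanding Nimbus's payoff: 155a_N − 2a_Ca_N − 2a_N².
∂π/∂a_N = 155 − 2a_C − 4a_N = 0, so a_N = 38.75 − 0.5a_C.
Likewise for Cirro: a_C = 28.4 − 0.4a_N.
Solving the two reaction functions simultaneously: (1 − (−0.5)(−0.4))a_N = 38.75 − 0.5·28.4, so 0.8a_N = 24.55 and a_N = 30.6875.
Then a_C = 28.4 − 0.4·30.6875 = 16.125.

30.6875, 16.125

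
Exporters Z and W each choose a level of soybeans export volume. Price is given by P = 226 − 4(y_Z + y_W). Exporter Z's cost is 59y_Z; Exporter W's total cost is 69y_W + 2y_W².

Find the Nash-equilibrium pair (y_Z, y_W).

17.2, 7.35

Exporter Z's profit: π = y_Z(226 − 4(y_Z + y_W)) − 59y_Z.
∂π/∂y_Z = 167 − 8y_Z − 4y_W = 0, so y_Z = 20.875 − 0.5y_W.
For W: ∂π/∂y_W = 157 − 12y_W − 4y_Z = 0 ⇒ y_W = 157/12 − (1/3)y_Z.
Solving the two reaction functions simultaneously: (1 − (−0.5)(−1/3))y_Z = 20.875 − 0.5·(157/12), so (5/6)y_Z = 43/3 and y_Z = 17.2.
Then y_W = 157/12 − (1/3)·17.2 = 7.35.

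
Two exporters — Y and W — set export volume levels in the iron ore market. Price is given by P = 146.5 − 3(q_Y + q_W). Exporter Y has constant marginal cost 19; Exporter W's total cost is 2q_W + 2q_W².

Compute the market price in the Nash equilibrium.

Exporter Y's profit: π = q_Y(146.5 − 3(q_Y + q_W)) − 19q_Y.
∂π/∂q_Y = 127.5 − 6q_Y − 3q_W = 0, so q_Y = 21.25 − 0.5q_W.
For W: ∂π/∂q_W = 144.5 − 10q_W − 3q_Y = 0 ⇒ q_W = 14.45 − 0.3q_Y.
Solving the two reaction functions simultaneously: (1 − (−0.5)(−0.3))q_Y = 21.25 − 0.5·14.45, so 0.85q_Y = 14.025 and q_Y = 16.5.
Then q_W = 14.45 − 0.3·16.5 = 9.5.
Equilibrium price: P = 146.5 − 3·26 = 68.5.

68.5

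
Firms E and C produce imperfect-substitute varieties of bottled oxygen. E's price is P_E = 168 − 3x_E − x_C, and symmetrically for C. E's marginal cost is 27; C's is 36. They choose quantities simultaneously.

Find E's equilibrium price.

Firm E's profit: π = x_E(168 − 3x_E − x_C) − 27x_E.
∂π/∂x_E = 141 − 6x_E − x_C = 0 ⇒ x_E = 23.5 − (1/6)x_C.
Similarly x_C = 22 − (1/6)x_E.
Substituting the second reaction function into the first: x_E = 23.5 − (1/6)(22 − (1/6)x_E), which gives (35/36)x_E = 119/6 ⇒ x_E = 20.4.
Then x_C = 22 − (1/6)·20.4 = 18.6.
P_E = 168 − 3·20.4 − 18.6 = 88.2.

88.2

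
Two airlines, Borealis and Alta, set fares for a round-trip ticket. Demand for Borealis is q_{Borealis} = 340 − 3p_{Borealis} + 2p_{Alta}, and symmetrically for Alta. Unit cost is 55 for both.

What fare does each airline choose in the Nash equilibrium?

126.25

Borealis's profit: π = (p_{Borealis} − 55)(340 − 3p_{Borealis} + 2p_{Alta}).
∂π/∂p_{Borealis} = 505 − 6p_{Borealis} + 2p_{Alta} = 0 ⇒ p_{Borealis} = 505/6 + (1/3)p_{Alta}.
By symmetry p_{Alta} = p_{Borealis}; substituting into the reaction function, (2/3)p_{Borealis} = 505/6 and p_{Borealis} = 126.25.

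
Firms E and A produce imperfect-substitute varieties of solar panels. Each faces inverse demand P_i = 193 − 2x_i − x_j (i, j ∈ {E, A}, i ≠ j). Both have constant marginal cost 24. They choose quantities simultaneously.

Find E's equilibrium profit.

2284.88

Firm E's profit: π = x_E(193 − 2x_E − x_A) − 24x_E.
∂π/∂x_E = 169 − 4x_E − x_A = 0 ⇒ x_E = 42.25 − 0.25x_A.
The game is symmetric, so in equilibrium x_A = x_E: the reaction function gives 1.25x_E = 42.25, hence x_E = 33.8.
P_E = 193 − 2·33.8 − 33.8 = 91.6.
Profit = (91.6 − 24)·33.8 = 2284.88.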